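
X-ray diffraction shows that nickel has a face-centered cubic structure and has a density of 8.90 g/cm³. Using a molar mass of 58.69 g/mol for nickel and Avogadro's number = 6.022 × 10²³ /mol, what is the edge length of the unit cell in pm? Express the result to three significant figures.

353 pm

With Z = 4 atoms per FCC cell, a³ = Z·M/(N_A·ρ) = 4 × 58.69 / (6.022 × 10²³ × 8.900 g/cm³) = 4.380 × 10^-23 cm³.
a = (4.380 × 10^-23)^(1/3) = 3.525 × 10^-8 cm = 353 pm.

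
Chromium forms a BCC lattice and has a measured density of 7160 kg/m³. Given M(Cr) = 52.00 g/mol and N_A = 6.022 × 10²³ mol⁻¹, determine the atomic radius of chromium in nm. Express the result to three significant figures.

0.125 nm

For a BCC cell (Z = 2), a³ = Z·M/(N_A·ρ) = 2 × 52.00 / (6.022 × 10²³ × 7.160) = 2.412 × 10^-23 cm³, so a = 2.889 × 10^-8 cm = 0.2889 nm.
Atoms touch along the body diagonal, so √3·a = 4r, so r = 0.4330 × a = 0.125 nm.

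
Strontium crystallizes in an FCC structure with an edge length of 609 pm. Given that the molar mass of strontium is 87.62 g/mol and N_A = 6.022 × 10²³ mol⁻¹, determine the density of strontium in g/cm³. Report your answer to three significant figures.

2.58 g/cm³

An FCC unit cell contains Z = 4 atoms.
Cell volume: a³ = (609 pm)³ = (6.090 × 10^-8 cm)³ = 2.259 × 10^-22 cm³.
ρ = Z·M/(N_A·a³) = 4 × 87.62 / (6.022 × 10²³ × 2.259 × 10^-22) = 2.577 g/cm³.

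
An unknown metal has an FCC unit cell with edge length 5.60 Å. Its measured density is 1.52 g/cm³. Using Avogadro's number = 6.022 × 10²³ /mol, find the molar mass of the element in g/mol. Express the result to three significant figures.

An FCC cell has Z = 4 atoms; a = 5.600 × 10^-8 cm.
M = ρ·N_A·a³/Z = 1.52 × 6.022 × 10²³ × 1.756 × 10^-22 / 4 = 40.2 g/mol.

40.2 g/mol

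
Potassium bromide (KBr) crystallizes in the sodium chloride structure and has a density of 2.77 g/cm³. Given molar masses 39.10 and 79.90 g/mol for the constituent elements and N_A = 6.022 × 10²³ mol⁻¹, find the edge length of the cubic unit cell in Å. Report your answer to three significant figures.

M(KBr) = 119.0 g/mol; Z = 4 formula units per cell.
a³ = Z·M/(N_A·ρ) = 4 × 119.0 / (6.022 × 10²³ × 2.77) = 2.854 × 10^-22 cm³, so a = 6.584 × 10^-8 cm = 6.58 Å.

6.58 Å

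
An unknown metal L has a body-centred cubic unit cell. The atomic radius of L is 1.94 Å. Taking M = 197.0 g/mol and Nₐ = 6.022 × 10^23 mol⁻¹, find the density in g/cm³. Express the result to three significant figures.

7.28 g/cm³

In a BCC lattice, atoms touch along the body diagonal, so √3·a = 4r, giving a = 4.480 Å = 4.480 × 10^-8 cm.
With Z = 2, ρ = Z·M/(N_A·a³) = 2 × 197.0 / (6.022 × 10²³ × 8.993 × 10^-23) = 7.275 g/cm³.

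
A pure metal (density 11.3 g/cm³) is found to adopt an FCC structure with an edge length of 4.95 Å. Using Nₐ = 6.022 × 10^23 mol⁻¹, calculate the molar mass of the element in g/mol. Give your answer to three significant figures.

An FCC cell has Z = 4 atoms; a = 4.950 × 10^-8 cm.
M = ρ·N_A·a³/Z = 11.3 × 6.022 × 10²³ × 1.213 × 10^-22 / 4 = 206 g/mol.

206 g/mol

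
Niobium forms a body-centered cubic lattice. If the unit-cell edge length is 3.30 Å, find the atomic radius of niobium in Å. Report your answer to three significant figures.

In a BCC lattice, atoms touch along the body diagonal, so √3·a = 4r.
r = √3·a/4 = 1.7321 × 3.30 / 4 = 1.43 Å.

1.43 Å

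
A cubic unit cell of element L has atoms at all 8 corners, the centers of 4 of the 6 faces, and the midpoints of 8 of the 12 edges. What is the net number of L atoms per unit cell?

5

Corner atoms are shared by 8 cells (1/8 each), face atoms by 2 (1/2 each), edge atoms by 4 (1/4 each).
Net atoms = 8 × 1/8 + 4 × 1/2 + 8 × 1/4 = 1 + 2 + 2 = 5.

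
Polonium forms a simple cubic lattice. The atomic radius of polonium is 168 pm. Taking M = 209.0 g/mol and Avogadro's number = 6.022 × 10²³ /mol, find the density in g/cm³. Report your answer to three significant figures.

9.15 g/cm³

In a simple cubic lattice, atoms touch along the cell edge, so a = 2r, giving a = 336.0 pm = 3.360 × 10^-8 cm.
With Z = 1, ρ = Z·M/(N_A·a³) = 1 × 209.0 / (6.022 × 10²³ × 3.793 × 10^-23) = 9.149 g/cm³.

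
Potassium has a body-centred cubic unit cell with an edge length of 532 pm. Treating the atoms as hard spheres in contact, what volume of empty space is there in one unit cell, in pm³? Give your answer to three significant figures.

4.82 × 10^7 pm³

In a BCC lattice atoms touch along the body diagonal, so √3·a = 4r, so r = 0.4330a = 230.4 pm.
V_cell = a³ = 1.506 × 10^8 pm³; V_atoms = 2 × (4/3)πr³ = 1.024 × 10^8 pm³.
Empty space = 1.506 × 10^8 − 1.024 × 10^8 = 4.82 × 10^7 pm³.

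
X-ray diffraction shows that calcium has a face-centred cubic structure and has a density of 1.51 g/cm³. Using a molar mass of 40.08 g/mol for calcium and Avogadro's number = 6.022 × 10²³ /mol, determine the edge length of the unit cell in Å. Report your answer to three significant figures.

5.61 Å

With Z = 4 atoms per FCC cell, a³ = Z·M/(N_A·ρ) = 4 × 40.08 / (6.022 × 10²³ × 1.510 g/cm³) = 1.763 × 10^-22 cm³.
a = (1.763 × 10^-22)^(1/3) = 5.607 × 10^-8 cm = 5.61 Å.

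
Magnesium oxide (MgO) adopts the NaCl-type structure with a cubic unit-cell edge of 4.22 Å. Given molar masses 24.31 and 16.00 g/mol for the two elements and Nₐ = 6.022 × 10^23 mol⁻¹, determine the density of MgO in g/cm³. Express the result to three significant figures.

3.56 g/cm³

The NaCl-type structure contains Z = 4 formula units per cell; M(MgO) = 24.31 + 16.00 = 40.31 g/mol.
a³ = (4.220 × 10^-8 cm)³ = 7.515 × 10^-23 cm³.
ρ = 4 × 40.31 / (6.022 × 10²³ × 7.515 × 10^-23) = 3.563 g/cm³.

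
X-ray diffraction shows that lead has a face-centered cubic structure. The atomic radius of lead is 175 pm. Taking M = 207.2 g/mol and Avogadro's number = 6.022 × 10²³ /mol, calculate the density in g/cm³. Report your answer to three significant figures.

In an FCC lattice, atoms touch along the face diagonal, so √2·a = 4r, giving a = 495.0 pm = 4.950 × 10^-8 cm.
With Z = 4, ρ = Z·M/(N_A·a³) = 4 × 207.2 / (6.022 × 10²³ × 1.213 × 10^-22) = 11.35 g/cm³.

11.3 g/cm³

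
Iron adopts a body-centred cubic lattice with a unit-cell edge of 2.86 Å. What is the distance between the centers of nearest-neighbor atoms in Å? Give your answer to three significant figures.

In a BCC structure, atoms touch along the body diagonal, so √3·a = 4r; the nearest-neighbor distance equals 2r = 0.8660·a.
d = 0.8660 × 2.86 = 2.48 Å.

2.48 Å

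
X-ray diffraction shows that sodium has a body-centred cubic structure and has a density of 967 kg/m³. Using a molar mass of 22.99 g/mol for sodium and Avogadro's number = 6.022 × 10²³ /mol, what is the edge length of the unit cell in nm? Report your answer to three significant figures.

With Z = 2 atoms per BCC cell, a³ = Z·M/(N_A·ρ) = 2 × 22.99 / (6.022 × 10²³ × 0.9670 g/cm³) = 7.896 × 10^-23 cm³.
a = (7.896 × 10^-23)^(1/3) = 4.290 × 10^-8 cm = 0.429 nm.

0.429 nm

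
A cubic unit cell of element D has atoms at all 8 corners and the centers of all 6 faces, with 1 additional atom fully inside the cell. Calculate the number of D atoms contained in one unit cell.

Corner atoms are shared by 8 cells (1/8 each), face atoms by 2 (1/2 each), interior atoms are unshared.
Net atoms = 8 × 1/8 + 6 × 1/2 + 1 = 1 + 3 + 1 = 5.

5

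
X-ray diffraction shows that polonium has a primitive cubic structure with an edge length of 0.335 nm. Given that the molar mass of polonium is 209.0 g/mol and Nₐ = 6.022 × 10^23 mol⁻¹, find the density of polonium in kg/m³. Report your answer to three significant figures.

9230 kg/m³

A simple cubic unit cell contains Z = 1 atom.
Cell volume: a³ = (0.335 nm)³ = (3.350 × 10^-8 cm)³ = 3.760 × 10^-23 cm³.
ρ = Z·M/(N_A·a³) = 1 × 209.0 / (6.022 × 10²³ × 3.760 × 10^-23) = 9.231 g/cm³ = 9230 kg/m³.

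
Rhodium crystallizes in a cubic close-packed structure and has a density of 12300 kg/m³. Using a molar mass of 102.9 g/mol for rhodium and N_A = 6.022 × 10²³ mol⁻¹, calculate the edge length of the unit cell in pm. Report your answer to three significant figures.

With Z = 4 atoms per FCC cell, a³ = Z·M/(N_A·ρ) = 4 × 102.9 / (6.022 × 10²³ × 12.30 g/cm³) = 5.557 × 10^-23 cm³.
a = (5.557 × 10^-23)^(1/3) = 3.816 × 10^-8 cm = 382 pm.

382 pm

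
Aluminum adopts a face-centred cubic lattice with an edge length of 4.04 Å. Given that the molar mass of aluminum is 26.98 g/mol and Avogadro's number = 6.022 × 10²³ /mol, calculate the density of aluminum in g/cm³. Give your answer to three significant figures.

An FCC unit cell contains Z = 4 atoms.
Cell volume: a³ = (4.04 Å)³ = (4.040 × 10^-8 cm)³ = 6.594 × 10^-23 cm³.
ρ = Z·M/(N_A·a³) = 4 × 26.98 / (6.022 × 10²³ × 6.594 × 10^-23) = 2.718 g/cm³.

2.72 g/cm³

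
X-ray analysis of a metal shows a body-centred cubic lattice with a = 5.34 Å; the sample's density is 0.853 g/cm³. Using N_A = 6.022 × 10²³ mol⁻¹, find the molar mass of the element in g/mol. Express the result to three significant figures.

A BCC cell has Z = 2 atoms; a = 5.340 × 10^-8 cm.
M = ρ·N_A·a³/Z = 0.853 × 6.022 × 10²³ × 1.523 × 10^-22 / 2 = 39.1 g/mol.

39.1 g/mol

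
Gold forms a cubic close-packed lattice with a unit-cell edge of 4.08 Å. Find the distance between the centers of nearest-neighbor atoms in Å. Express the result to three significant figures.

2.88 Å

In an FCC structure, atoms touch along the face diagonal, so √2·a = 4r; the nearest-neighbor distance equals 2r = 0.7071·a.
d = 0.7071 × 4.08 = 2.88 Å.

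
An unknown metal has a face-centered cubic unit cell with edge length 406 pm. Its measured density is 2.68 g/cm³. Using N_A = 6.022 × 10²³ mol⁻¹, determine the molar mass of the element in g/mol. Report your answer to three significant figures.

27.0 g/mol

An FCC cell has Z = 4 atoms; a = 4.060 × 10^-8 cm.
M = ρ·N_A·a³/Z = 2.68 × 6.022 × 10²³ × 6.692 × 10^-23 / 4 = 27.0 g/mol.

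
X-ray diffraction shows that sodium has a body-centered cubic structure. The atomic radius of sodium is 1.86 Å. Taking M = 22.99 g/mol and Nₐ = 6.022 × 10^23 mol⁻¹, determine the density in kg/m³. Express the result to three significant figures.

In a BCC lattice, atoms touch along the body diagonal, so √3·a = 4r, giving a = 4.295 Å = 4.295 × 10^-8 cm.
With Z = 2, ρ = Z·M/(N_A·a³) = 2 × 22.99 / (6.022 × 10²³ × 7.926 × 10^-23) = 0.9634 g/cm³ = 963 kg/m³.

963 kg/m³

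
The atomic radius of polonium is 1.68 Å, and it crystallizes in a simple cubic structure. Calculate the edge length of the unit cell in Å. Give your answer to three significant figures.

In a simple cubic lattice, atoms touch along the cell edge, so a = 2r.
a = 2r = 2 × 1.68 = 3.36 Å.

3.36 Å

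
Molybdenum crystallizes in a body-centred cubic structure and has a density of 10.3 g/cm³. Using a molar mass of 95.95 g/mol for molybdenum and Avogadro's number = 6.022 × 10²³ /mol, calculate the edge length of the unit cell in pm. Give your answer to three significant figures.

314 pm

With Z = 2 atoms per BCC cell, a³ = Z·M/(N_A·ρ) = 2 × 95.95 / (6.022 × 10²³ × 10.30 g/cm³) = 3.094 × 10^-23 cm³.
a = (3.094 × 10^-23)^(1/3) = 3.139 × 10^-8 cm = 314 pm.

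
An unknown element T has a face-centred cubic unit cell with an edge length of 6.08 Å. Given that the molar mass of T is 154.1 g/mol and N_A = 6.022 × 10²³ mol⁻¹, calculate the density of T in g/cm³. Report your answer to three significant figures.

4.55 g/cm³

An FCC unit cell contains Z = 4 atoms.
Cell volume: a³ = (6.08 Å)³ = (6.080 × 10^-8 cm)³ = 2.248 × 10^-22 cm³.
ρ = Z·M/(N_A·a³) = 4 × 154.1 / (6.022 × 10²³ × 2.248 × 10^-22) = 4.554 g/cm³.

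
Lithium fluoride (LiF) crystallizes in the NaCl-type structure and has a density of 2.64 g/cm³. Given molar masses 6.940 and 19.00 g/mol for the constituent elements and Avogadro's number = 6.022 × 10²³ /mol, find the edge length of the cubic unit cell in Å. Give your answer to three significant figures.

4.03 Å

M(LiF) = 25.94 g/mol; Z = 4 formula units per cell.
a³ = Z·M/(N_A·ρ) = 4 × 25.94 / (6.022 × 10²³ × 2.64) = 6.527 × 10^-23 cm³, so a = 4.026 × 10^-8 cm = 4.03 Å.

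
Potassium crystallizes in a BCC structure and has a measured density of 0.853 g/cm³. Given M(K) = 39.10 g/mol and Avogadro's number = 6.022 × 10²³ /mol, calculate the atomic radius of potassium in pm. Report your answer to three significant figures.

231 pm

For a BCC cell (Z = 2), a³ = Z·M/(N_A·ρ) = 2 × 39.10 / (6.022 × 10²³ × 0.8530) = 1.522 × 10^-22 cm³, so a = 5.340 × 10^-8 cm = 534.0 pm.
Atoms touch along the body diagonal, so √3·a = 4r, so r = 0.4330 × a = 231 pm.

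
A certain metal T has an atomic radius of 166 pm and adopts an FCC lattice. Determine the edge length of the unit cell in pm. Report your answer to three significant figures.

470 pm

In an FCC lattice, atoms touch along the face diagonal, so √2·a = 4r.
a = 4r/√2 = 4 × 166 / 1.4142 = 470 pm.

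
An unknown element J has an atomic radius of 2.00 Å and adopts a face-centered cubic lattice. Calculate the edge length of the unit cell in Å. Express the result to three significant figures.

5.66 Å

In an FCC lattice, atoms touch along the face diagonal, so √2·a = 4r.
a = 4r/√2 = 4 × 2.00 / 1.4142 = 5.66 Å.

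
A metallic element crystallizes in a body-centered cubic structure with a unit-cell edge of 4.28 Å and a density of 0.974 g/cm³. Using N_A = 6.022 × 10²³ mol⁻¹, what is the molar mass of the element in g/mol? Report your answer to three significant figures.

23.0 g/mol

A BCC cell has Z = 2 atoms; a = 4.280 × 10^-8 cm.
M = ρ·N_A·a³/Z = 0.974 × 6.022 × 10²³ × 7.840 × 10^-23 / 2 = 23.0 g/mol.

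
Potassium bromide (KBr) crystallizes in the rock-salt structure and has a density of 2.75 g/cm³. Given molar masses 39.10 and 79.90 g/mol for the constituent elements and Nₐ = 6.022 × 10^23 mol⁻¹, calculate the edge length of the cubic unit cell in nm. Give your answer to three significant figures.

M(KBr) = 119.0 g/mol; Z = 4 formula units per cell.
a³ = Z·M/(N_A·ρ) = 4 × 119.0 / (6.022 × 10²³ × 2.75) = 2.874 × 10^-22 cm³, so a = 6.600 × 10^-8 cm = 0.660 nm.

0.660 nm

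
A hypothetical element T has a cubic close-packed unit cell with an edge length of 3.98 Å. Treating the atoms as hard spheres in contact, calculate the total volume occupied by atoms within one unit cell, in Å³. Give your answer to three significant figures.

46.7 Å³

In an FCC lattice atoms touch along the face diagonal, so √2·a = 4r, so r = 0.3536a = 1.407 Å.
V_atoms = Z × (4/3)πr³ = 4 × (4/3)π × (1.407)³ = 46.7 Å³.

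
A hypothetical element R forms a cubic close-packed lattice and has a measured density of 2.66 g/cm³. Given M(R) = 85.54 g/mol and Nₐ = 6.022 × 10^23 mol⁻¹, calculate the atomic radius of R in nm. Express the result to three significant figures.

For an FCC cell (Z = 4), a³ = Z·M/(N_A·ρ) = 4 × 85.54 / (6.022 × 10²³ × 2.660) = 2.136 × 10^-22 cm³, so a = 5.978 × 10^-8 cm = 0.5978 nm.
Atoms touch along the face diagonal, so √2·a = 4r, so r = 0.3536 × a = 0.211 nm.

0.211 nm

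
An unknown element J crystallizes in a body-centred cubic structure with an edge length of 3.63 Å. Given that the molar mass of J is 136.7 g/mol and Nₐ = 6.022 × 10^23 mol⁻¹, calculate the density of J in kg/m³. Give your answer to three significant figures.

A BCC unit cell contains Z = 2 atoms.
Cell volume: a³ = (3.63 Å)³ = (3.630 × 10^-8 cm)³ = 4.783 × 10^-23 cm³.
ρ = Z·M/(N_A·a³) = 2 × 136.7 / (6.022 × 10²³ × 4.783 × 10^-23) = 9.492 g/cm³ = 9490 kg/m³.

9490 kg/m³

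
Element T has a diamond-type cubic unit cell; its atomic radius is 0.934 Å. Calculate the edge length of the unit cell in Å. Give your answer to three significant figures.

4.31 Å

In a diamond cubic lattice, nearest neighbors lie along the body diagonal with √3·a = 8r.
a = 8r/√3 = 8 × 0.934 / 1.7321 = 4.31 Å.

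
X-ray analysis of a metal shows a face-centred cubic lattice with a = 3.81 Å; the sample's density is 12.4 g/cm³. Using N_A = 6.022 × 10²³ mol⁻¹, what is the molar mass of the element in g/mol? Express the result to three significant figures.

103 g/mol

An FCC cell has Z = 4 atoms; a = 3.810 × 10^-8 cm.
M = ρ·N_A·a³/Z = 12.4 × 6.022 × 10²³ × 5.531 × 10^-23 / 4 = 103 g/mol.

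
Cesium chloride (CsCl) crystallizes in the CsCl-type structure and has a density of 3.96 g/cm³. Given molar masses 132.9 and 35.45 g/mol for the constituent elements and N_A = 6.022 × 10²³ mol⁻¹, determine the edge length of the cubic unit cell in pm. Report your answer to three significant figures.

M(CsCl) = 168.35 g/mol; Z = 1 formula unit per cell.
a³ = Z·M/(N_A·ρ) = 1 × 168.35 / (6.022 × 10²³ × 3.96) = 7.060 × 10^-23 cm³, so a = 4.133 × 10^-8 cm = 413 pm.

413 pm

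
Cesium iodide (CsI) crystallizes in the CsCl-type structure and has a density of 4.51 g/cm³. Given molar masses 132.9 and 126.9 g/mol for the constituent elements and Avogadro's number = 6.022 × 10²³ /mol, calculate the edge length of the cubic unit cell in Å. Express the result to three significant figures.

M(CsI) = 259.8 g/mol; Z = 1 formula unit per cell.
a³ = Z·M/(N_A·ρ) = 1 × 259.8 / (6.022 × 10²³ × 4.51) = 9.566 × 10^-23 cm³, so a = 4.573 × 10^-8 cm = 4.57 Å.

4.57 Å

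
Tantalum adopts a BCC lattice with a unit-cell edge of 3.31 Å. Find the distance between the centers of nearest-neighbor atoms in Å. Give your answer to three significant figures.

2.87 Å

In a BCC structure, atoms touch along the body diagonal, so √3·a = 4r; the nearest-neighbor distance equals 2r = 0.8660·a.
d = 0.8660 × 3.31 = 2.87 Å.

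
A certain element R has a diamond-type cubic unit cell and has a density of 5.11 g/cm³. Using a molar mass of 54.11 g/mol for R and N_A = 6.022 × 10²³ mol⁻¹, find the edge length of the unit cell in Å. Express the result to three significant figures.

With Z = 8 atoms per diamond cubic cell, a³ = Z·M/(N_A·ρ) = 8 × 54.11 / (6.022 × 10²³ × 5.110 g/cm³) = 1.407 × 10^-22 cm³.
a = (1.407 × 10^-22)^(1/3) = 5.201 × 10^-8 cm = 5.20 Å.

5.20 Å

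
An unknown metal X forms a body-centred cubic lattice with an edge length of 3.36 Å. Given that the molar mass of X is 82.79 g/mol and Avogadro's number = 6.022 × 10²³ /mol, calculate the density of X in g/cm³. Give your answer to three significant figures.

7.25 g/cm³

A BCC unit cell contains Z = 2 atoms.
Cell volume: a³ = (3.36 Å)³ = (3.360 × 10^-8 cm)³ = 3.793 × 10^-23 cm³.
ρ = Z·M/(N_A·a³) = 2 × 82.79 / (6.022 × 10²³ × 3.793 × 10^-23) = 7.249 g/cm³.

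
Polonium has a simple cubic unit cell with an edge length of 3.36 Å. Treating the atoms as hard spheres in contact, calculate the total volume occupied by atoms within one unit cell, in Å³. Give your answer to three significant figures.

In a simple cubic lattice atoms touch along the cell edge, so a = 2r, so r = 0.5000a = 1.680 Å.
V_atoms = Z × (4/3)πr³ = 1 × (4/3)π × (1.680)³ = 19.9 Å³.

19.9 Å³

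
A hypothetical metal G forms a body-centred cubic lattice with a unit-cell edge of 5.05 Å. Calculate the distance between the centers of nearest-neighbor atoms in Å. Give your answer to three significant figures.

In a BCC structure, atoms touch along the body diagonal, so √3·a = 4r; the nearest-neighbor distance equals 2r = 0.8660·a.
d = 0.8660 × 5.05 = 4.37 Å.

4.37 Å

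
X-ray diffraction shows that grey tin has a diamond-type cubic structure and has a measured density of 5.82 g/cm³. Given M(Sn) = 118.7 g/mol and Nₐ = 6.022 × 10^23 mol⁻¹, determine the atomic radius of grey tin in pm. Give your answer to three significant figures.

For a diamond cubic cell (Z = 8), a³ = Z·M/(N_A·ρ) = 8 × 118.7 / (6.022 × 10²³ × 5.820) = 2.709 × 10^-22 cm³, so a = 6.471 × 10^-8 cm = 647.1 pm.
Nearest neighbors lie along the body diagonal with √3·a = 8r, so r = 0.2165 × a = 140 pm.

140 pm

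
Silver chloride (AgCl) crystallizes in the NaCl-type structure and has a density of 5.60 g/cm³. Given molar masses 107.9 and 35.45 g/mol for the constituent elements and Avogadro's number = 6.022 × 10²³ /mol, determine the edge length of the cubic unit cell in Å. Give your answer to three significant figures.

5.54 Å

M(AgCl) = 143.35 g/mol; Z = 4 formula units per cell.
a³ = Z·M/(N_A·ρ) = 4 × 143.35 / (6.022 × 10²³ × 5.60) = 1.700 × 10^-22 cm³, so a = 5.540 × 10^-8 cm = 5.54 Å.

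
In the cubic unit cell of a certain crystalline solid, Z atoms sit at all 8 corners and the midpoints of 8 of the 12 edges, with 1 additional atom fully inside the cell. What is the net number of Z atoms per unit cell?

Corner atoms are shared by 8 cells (1/8 each), edge atoms by 4 (1/4 each), interior atoms are unshared.
Net atoms = 8 × 1/8 + 8 × 1/4 + 1 = 1 + 2 + 1 = 4.

4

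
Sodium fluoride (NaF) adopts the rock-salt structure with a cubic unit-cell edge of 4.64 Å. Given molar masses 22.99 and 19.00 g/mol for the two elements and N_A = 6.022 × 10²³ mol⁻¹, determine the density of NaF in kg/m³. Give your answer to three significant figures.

2790 kg/m³

The rock-salt structure contains Z = 4 formula units per cell; M(NaF) = 22.99 + 19.00 = 41.99 g/mol.
a³ = (4.640 × 10^-8 cm)³ = 9.990 × 10^-23 cm³.
ρ = 4 × 41.99 / (6.022 × 10²³ × 9.990 × 10^-23) = 2.792 g/cm³ = 2790 kg/m³.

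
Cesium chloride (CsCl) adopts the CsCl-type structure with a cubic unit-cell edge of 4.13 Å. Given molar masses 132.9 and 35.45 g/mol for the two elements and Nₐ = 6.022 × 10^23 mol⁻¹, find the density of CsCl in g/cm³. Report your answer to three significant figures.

3.97 g/cm³

The CsCl-type structure contains Z = 1 formula unit per cell; M(CsCl) = 132.9 + 35.45 = 168.35 g/mol.
a³ = (4.130 × 10^-8 cm)³ = 7.044 × 10^-23 cm³.
ρ = 1 × 168.35 / (6.022 × 10²³ × 7.044 × 10^-23) = 3.968 g/cm³.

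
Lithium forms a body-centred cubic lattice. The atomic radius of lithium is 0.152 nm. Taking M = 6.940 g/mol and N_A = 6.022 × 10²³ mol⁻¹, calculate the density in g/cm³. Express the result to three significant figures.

0.533 g/cm³

In a BCC lattice, atoms touch along the body diagonal, so √3·a = 4r, giving a = 0.3510 nm = 3.510 × 10^-8 cm.
With Z = 2, ρ = Z·M/(N_A·a³) = 2 × 6.940 / (6.022 × 10²³ × 4.325 × 10^-23) = 0.5329 g/cm³.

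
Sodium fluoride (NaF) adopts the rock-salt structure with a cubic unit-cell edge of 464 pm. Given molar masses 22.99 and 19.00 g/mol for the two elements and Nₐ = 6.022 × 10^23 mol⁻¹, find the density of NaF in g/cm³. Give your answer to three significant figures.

2.79 g/cm³

The rock-salt structure contains Z = 4 formula units per cell; M(NaF) = 22.99 + 19.00 = 41.99 g/mol.
a³ = (4.640 × 10^-8 cm)³ = 9.990 × 10^-23 cm³.
ρ = 4 × 41.99 / (6.022 × 10²³ × 9.990 × 10^-23) = 2.792 g/cm³.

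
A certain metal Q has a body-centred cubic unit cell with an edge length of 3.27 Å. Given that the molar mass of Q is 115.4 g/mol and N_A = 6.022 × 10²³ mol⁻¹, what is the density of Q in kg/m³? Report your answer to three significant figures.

11000 kg/m³

A BCC unit cell contains Z = 2 atoms.
Cell volume: a³ = (3.27 Å)³ = (3.270 × 10^-8 cm)³ = 3.497 × 10^-23 cm³.
ρ = Z·M/(N_A·a³) = 2 × 115.4 / (6.022 × 10²³ × 3.497 × 10^-23) = 10.96 g/cm³ = 11000 kg/m³.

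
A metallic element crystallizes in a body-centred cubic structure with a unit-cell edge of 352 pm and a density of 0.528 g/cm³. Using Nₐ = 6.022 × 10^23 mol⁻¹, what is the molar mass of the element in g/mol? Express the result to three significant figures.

6.93 g/mol

A BCC cell has Z = 2 atoms; a = 3.520 × 10^-8 cm.
M = ρ·N_A·a³/Z = 0.528 × 6.022 × 10²³ × 4.361 × 10^-23 / 2 = 6.93 g/mol.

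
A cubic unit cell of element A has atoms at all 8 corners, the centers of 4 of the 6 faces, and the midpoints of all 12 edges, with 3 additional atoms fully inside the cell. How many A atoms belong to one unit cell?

Corner atoms are shared by 8 cells (1/8 each), face atoms by 2 (1/2 each), edge atoms by 4 (1/4 each), interior atoms are unshared.
Net atoms = 8 × 1/8 + 4 × 1/2 + 12 × 1/4 + 3 = 1 + 2 + 3 + 3 = 9.

9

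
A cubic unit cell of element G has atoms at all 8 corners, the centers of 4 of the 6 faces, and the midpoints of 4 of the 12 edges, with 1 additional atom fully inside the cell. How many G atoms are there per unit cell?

5

Corner atoms are shared by 8 cells (1/8 each), face atoms by 2 (1/2 each), edge atoms by 4 (1/4 each), interior atoms are unshared.
Net atoms = 8 × 1/8 + 4 × 1/2 + 4 × 1/4 + 1 = 1 + 2 + 1 + 1 = 5.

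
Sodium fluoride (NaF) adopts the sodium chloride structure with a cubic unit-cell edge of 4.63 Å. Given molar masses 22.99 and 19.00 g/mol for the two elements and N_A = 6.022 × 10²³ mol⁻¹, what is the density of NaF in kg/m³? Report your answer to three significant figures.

2810 kg/m³

The sodium chloride structure contains Z = 4 formula units per cell; M(NaF) = 22.99 + 19.00 = 41.99 g/mol.
a³ = (4.630 × 10^-8 cm)³ = 9.925 × 10^-23 cm³.
ρ = 4 × 41.99 / (6.022 × 10²³ × 9.925 × 10^-23) = 2.810 g/cm³ = 2810 kg/m³.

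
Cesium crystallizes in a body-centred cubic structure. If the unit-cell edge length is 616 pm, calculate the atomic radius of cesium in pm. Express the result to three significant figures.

In a BCC lattice, atoms touch along the body diagonal, so √3·a = 4r.
r = √3·a/4 = 1.7321 × 616 / 4 = 267 pm.

267 pm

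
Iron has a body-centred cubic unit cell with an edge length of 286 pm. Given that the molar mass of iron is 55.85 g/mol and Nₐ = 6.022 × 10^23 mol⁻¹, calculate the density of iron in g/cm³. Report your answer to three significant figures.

7.93 g/cm³

A BCC unit cell contains Z = 2 atoms.
Cell volume: a³ = (286 pm)³ = (2.860 × 10^-8 cm)³ = 2.339 × 10^-23 cm³.
ρ = Z·M/(N_A·a³) = 2 × 55.85 / (6.022 × 10²³ × 2.339 × 10^-23) = 7.929 g/cm³.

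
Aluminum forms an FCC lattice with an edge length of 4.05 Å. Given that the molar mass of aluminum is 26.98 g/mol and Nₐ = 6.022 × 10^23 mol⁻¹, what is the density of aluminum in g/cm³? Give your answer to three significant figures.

An FCC unit cell contains Z = 4 atoms.
Cell volume: a³ = (4.05 Å)³ = (4.050 × 10^-8 cm)³ = 6.643 × 10^-23 cm³.
ρ = Z·M/(N_A·a³) = 4 × 26.98 / (6.022 × 10²³ × 6.643 × 10^-23) = 2.698 g/cm³.

2.70 g/cm³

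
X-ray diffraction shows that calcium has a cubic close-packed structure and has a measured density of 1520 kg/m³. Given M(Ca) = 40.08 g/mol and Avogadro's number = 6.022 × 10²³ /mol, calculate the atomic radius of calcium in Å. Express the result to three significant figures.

For an FCC cell (Z = 4), a³ = Z·M/(N_A·ρ) = 4 × 40.08 / (6.022 × 10²³ × 1.520) = 1.751 × 10^-22 cm³, so a = 5.595 × 10^-8 cm = 5.595 Å.
Atoms touch along the face diagonal, so √2·a = 4r, so r = 0.3536 × a = 1.98 Å.

1.98 Å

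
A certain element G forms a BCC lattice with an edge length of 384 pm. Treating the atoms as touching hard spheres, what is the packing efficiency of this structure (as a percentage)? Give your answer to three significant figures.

68.0%

In a BCC lattice atoms touch along the body diagonal, so √3·a = 4r, so r = 0.4330a = 166.3 pm.
Packing fraction = Z·(4/3)πr³ / a³ = 2 × (4/3)π × (166.3)³ / (384)³ = 0.6802 = 68.0%.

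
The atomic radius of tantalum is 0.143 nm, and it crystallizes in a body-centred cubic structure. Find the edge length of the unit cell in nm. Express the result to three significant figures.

0.330 nm

In a BCC lattice, atoms touch along the body diagonal, so √3·a = 4r.
a = 4r/√3 = 4 × 0.143 / 1.7321 = 0.330 nm.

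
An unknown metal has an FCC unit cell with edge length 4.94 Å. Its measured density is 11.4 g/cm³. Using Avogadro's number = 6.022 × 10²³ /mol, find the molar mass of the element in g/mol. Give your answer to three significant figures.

207 g/mol

An FCC cell has Z = 4 atoms; a = 4.940 × 10^-8 cm.
M = ρ·N_A·a³/Z = 11.4 × 6.022 × 10²³ × 1.206 × 10^-22 / 4 = 207 g/mol.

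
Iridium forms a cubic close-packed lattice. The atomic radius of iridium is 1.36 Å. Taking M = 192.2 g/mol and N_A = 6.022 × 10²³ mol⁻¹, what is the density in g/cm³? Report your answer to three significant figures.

In an FCC lattice, atoms touch along the face diagonal, so √2·a = 4r, giving a = 3.847 Å = 3.847 × 10^-8 cm.
With Z = 4, ρ = Z·M/(N_A·a³) = 4 × 192.2 / (6.022 × 10²³ × 5.692 × 10^-23) = 22.43 g/cm³.

22.4 g/cm³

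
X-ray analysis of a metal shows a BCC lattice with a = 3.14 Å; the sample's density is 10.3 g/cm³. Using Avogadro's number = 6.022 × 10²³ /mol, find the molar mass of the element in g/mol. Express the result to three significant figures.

A BCC cell has Z = 2 atoms; a = 3.140 × 10^-8 cm.
M = ρ·N_A·a³/Z = 10.3 × 6.022 × 10²³ × 3.096 × 10^-23 / 2 = 96.0 g/mol.

96.0 g/mol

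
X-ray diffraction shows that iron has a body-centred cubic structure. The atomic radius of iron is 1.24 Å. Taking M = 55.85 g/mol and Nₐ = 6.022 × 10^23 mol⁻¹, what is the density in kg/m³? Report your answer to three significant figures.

In a BCC lattice, atoms touch along the body diagonal, so √3·a = 4r, giving a = 2.864 Å = 2.864 × 10^-8 cm.
With Z = 2, ρ = Z·M/(N_A·a³) = 2 × 55.85 / (6.022 × 10²³ × 2.348 × 10^-23) = 7.899 g/cm³ = 7900 kg/m³.

7900 kg/m³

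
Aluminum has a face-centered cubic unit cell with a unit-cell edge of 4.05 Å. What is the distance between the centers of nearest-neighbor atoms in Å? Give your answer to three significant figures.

In an FCC structure, atoms touch along the face diagonal, so √2·a = 4r; the nearest-neighbor distance equals 2r = 0.7071·a.
d = 0.7071 × 4.05 = 2.86 Å.

2.86 Å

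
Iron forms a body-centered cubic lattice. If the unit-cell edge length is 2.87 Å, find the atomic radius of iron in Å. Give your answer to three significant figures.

1.24 Å

In a BCC lattice, atoms touch along the body diagonal, so √3·a = 4r.
r = √3·a/4 = 1.7321 × 2.87 / 4 = 1.24 Å.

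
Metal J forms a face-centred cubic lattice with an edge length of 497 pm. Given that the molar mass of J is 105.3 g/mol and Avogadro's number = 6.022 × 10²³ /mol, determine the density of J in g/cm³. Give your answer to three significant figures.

An FCC unit cell contains Z = 4 atoms.
Cell volume: a³ = (497 pm)³ = (4.970 × 10^-8 cm)³ = 1.228 × 10^-22 cm³.
ρ = Z·M/(N_A·a³) = 4 × 105.3 / (6.022 × 10²³ × 1.228 × 10^-22) = 5.697 g/cm³.

5.70 g/cm³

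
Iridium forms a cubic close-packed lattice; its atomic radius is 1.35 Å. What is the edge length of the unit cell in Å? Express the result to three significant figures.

In an FCC lattice, atoms touch along the face diagonal, so √2·a = 4r.
a = 4r/√2 = 4 × 1.35 / 1.4142 = 3.82 Å.

3.82 Å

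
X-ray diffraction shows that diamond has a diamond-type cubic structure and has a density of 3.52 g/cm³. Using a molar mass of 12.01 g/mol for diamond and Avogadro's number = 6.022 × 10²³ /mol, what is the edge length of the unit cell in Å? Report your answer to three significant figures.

3.57 Å

With Z = 8 atoms per diamond cubic cell, a³ = Z·M/(N_A·ρ) = 8 × 12.01 / (6.022 × 10²³ × 3.520 g/cm³) = 4.533 × 10^-23 cm³.
a = (4.533 × 10^-23)^(1/3) = 3.565 × 10^-8 cm = 3.57 Å.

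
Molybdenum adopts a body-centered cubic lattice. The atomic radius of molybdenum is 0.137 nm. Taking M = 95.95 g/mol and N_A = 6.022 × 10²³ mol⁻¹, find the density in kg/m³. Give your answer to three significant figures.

10100 kg/m³

In a BCC lattice, atoms touch along the body diagonal, so √3·a = 4r, giving a = 0.3164 nm = 3.164 × 10^-8 cm.
With Z = 2, ρ = Z·M/(N_A·a³) = 2 × 95.95 / (6.022 × 10²³ × 3.167 × 10^-23) = 10.06 g/cm³ = 10100 kg/m³.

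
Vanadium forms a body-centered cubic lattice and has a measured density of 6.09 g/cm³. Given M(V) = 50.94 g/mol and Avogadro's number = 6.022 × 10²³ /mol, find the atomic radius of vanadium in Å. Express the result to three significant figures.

For a BCC cell (Z = 2), a³ = Z·M/(N_A·ρ) = 2 × 50.94 / (6.022 × 10²³ × 6.090) = 2.778 × 10^-23 cm³, so a = 3.029 × 10^-8 cm = 3.029 Å.
Atoms touch along the body diagonal, so √3·a = 4r, so r = 0.4330 × a = 1.31 Å.

1.31 Å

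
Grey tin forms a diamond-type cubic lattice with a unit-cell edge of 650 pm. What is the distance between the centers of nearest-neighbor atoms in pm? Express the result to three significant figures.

In a diamond cubic structure, nearest neighbors lie along the body diagonal with √3·a = 8r; the nearest-neighbor distance equals 2r = 0.4330·a.
d = 0.4330 × 650 = 281 pm.

281 pm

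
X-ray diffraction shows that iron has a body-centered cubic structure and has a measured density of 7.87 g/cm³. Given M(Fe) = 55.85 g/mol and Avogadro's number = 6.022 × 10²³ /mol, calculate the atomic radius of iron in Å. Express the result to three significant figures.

1.24 Å

For a BCC cell (Z = 2), a³ = Z·M/(N_A·ρ) = 2 × 55.85 / (6.022 × 10²³ × 7.870) = 2.357 × 10^-23 cm³, so a = 2.867 × 10^-8 cm = 2.867 Å.
Atoms touch along the body diagonal, so √3·a = 4r, so r = 0.4330 × a = 1.24 Å.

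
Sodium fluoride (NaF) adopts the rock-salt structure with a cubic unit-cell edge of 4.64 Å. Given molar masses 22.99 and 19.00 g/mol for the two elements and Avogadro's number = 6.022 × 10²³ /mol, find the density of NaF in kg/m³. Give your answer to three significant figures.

2790 kg/m³

The rock-salt structure contains Z = 4 formula units per cell; M(NaF) = 22.99 + 19.00 = 41.99 g/mol.
a³ = (4.640 × 10^-8 cm)³ = 9.990 × 10^-23 cm³.
ρ = 4 × 41.99 / (6.022 × 10²³ × 9.990 × 10^-23) = 2.792 g/cm³ = 2790 kg/m³.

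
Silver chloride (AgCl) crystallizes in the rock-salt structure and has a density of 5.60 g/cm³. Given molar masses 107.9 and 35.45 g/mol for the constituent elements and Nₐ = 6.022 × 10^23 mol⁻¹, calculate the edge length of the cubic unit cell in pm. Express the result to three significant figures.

M(AgCl) = 143.35 g/mol; Z = 4 formula units per cell.
a³ = Z·M/(N_A·ρ) = 4 × 143.35 / (6.022 × 10²³ × 5.60) = 1.700 × 10^-22 cm³, so a = 5.540 × 10^-8 cm = 554 pm.

554 pm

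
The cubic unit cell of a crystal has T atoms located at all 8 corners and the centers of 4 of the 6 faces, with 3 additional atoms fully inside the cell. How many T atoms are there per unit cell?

Corner atoms are shared by 8 cells (1/8 each), face atoms by 2 (1/2 each), interior atoms are unshared.
Net atoms = 8 × 1/8 + 4 × 1/2 + 3 = 1 + 2 + 3 = 6.

6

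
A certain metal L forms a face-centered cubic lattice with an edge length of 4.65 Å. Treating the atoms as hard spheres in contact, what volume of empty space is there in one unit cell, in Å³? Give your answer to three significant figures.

26.1 Å³

In an FCC lattice atoms touch along the face diagonal, so √2·a = 4r, so r = 0.3536a = 1.644 Å.
V_cell = a³ = 100.5 Å³; V_atoms = 4 × (4/3)πr³ = 74.45 Å³.
Empty space = 100.5 − 74.45 = 26.1 Å³.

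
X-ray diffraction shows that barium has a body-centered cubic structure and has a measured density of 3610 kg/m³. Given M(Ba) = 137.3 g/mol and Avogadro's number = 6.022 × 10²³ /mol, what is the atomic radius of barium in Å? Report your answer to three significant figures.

2.17 Å

For a BCC cell (Z = 2), a³ = Z·M/(N_A·ρ) = 2 × 137.3 / (6.022 × 10²³ × 3.610) = 1.263 × 10^-22 cm³, so a = 5.017 × 10^-8 cm = 5.017 Å.
Atoms touch along the body diagonal, so √3·a = 4r, so r = 0.4330 × a = 2.17 Å.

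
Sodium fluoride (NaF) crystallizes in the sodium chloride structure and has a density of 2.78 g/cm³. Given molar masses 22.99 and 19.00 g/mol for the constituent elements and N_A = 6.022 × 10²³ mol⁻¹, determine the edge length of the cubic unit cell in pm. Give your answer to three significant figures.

M(NaF) = 41.99 g/mol; Z = 4 formula units per cell.
a³ = Z·M/(N_A·ρ) = 4 × 41.99 / (6.022 × 10²³ × 2.78) = 1.003 × 10^-22 cm³, so a = 4.647 × 10^-8 cm = 465 pm.

465 pm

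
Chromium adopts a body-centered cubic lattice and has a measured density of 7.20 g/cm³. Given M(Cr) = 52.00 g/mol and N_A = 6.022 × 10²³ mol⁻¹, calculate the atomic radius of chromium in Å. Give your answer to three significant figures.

1.25 Å

For a BCC cell (Z = 2), a³ = Z·M/(N_A·ρ) = 2 × 52.00 / (6.022 × 10²³ × 7.200) = 2.399 × 10^-23 cm³, so a = 2.884 × 10^-8 cm = 2.884 Å.
Atoms touch along the body diagonal, so √3·a = 4r, so r = 0.4330 × a = 1.25 Å.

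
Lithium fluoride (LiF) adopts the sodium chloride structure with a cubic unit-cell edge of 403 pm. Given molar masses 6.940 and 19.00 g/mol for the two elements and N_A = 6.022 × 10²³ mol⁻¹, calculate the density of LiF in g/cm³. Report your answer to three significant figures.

The sodium chloride structure contains Z = 4 formula units per cell; M(LiF) = 6.940 + 19.00 = 25.94 g/mol.
a³ = (4.030 × 10^-8 cm)³ = 6.545 × 10^-23 cm³.
ρ = 4 × 25.94 / (6.022 × 10²³ × 6.545 × 10^-23) = 2.633 g/cm³.

2.63 g/cm³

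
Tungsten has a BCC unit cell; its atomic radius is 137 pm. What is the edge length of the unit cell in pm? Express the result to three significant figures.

In a BCC lattice, atoms touch along the body diagonal, so √3·a = 4r.
a = 4r/√3 = 4 × 137 / 1.7321 = 316 pm.

316 pm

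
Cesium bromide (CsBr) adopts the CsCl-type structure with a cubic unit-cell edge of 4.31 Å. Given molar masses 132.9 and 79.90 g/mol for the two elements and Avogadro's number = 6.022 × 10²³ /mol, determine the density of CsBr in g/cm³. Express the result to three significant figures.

4.41 g/cm³

The CsCl-type structure contains Z = 1 formula unit per cell; M(CsBr) = 132.9 + 79.90 = 212.8 g/mol.
a³ = (4.310 × 10^-8 cm)³ = 8.006 × 10^-23 cm³.
ρ = 1 × 212.8 / (6.022 × 10²³ × 8.006 × 10^-23) = 4.414 g/cm³.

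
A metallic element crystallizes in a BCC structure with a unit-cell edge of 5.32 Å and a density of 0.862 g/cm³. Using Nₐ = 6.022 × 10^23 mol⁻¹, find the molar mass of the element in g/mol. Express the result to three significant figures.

A BCC cell has Z = 2 atoms; a = 5.320 × 10^-8 cm.
M = ρ·N_A·a³/Z = 0.862 × 6.022 × 10²³ × 1.506 × 10^-22 / 2 = 39.1 g/mol.

39.1 g/mol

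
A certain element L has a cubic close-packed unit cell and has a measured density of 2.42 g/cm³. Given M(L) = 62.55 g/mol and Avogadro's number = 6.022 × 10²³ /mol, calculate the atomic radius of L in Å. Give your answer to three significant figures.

1.97 Å

For an FCC cell (Z = 4), a³ = Z·M/(N_A·ρ) = 4 × 62.55 / (6.022 × 10²³ × 2.420) = 1.717 × 10^-22 cm³, so a = 5.558 × 10^-8 cm = 5.558 Å.
Atoms touch along the face diagonal, so √2·a = 4r, so r = 0.3536 × a = 1.97 Å.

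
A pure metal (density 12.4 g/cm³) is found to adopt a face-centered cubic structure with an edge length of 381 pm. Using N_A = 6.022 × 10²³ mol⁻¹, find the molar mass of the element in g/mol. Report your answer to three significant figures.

An FCC cell has Z = 4 atoms; a = 3.810 × 10^-8 cm.
M = ρ·N_A·a³/Z = 12.4 × 6.022 × 10²³ × 5.531 × 10^-23 / 4 = 103 g/mol.

103 g/mol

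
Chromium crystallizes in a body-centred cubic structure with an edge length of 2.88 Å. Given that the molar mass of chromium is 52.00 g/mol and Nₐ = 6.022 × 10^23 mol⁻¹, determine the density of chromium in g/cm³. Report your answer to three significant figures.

A BCC unit cell contains Z = 2 atoms.
Cell volume: a³ = (2.88 Å)³ = (2.880 × 10^-8 cm)³ = 2.389 × 10^-23 cm³.
ρ = Z·M/(N_A·a³) = 2 × 52.00 / (6.022 × 10²³ × 2.389 × 10^-23) = 7.230 g/cm³.

7.23 g/cm³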